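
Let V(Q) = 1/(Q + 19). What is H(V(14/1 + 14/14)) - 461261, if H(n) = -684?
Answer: -461945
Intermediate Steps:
V(Q) = 1/(19 + Q)
H(V(14/1 + 14/14)) - 461261 = -684 - 461261 = -461945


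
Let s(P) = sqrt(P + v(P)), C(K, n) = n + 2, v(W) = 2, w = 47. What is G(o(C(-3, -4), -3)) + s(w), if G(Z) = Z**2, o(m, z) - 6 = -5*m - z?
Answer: 368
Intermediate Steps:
C(K, n) = 2 + n
o(m, z) = 6 - z - 5*m (o(m, z) = 6 + (-5*m - z) = 6 + (-z - 5*m) = 6 - z - 5*m)
s(P) = sqrt(2 + P) (s(P) = sqrt(P + 2) = sqrt(2 + P))
G(o(C(-3, -4), -3)) + s(w) = (6 - 1*(-3) - 5*(2 - 4))**2 + sqrt(2 + 47) = (6 + 3 - 5*(-2))**2 + sqrt(49) = (6 + 3 + 10)**2 + 7 = 19**2 + 7 = 361 + 7 = 368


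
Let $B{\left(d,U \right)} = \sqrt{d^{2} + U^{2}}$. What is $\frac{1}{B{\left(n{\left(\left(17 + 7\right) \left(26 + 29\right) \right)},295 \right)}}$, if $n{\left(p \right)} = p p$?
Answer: $\frac{\sqrt{121438313881}}{607191569405} \approx 5.7392 \cdot 10^{-7}$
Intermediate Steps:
$n{\left(p \right)} = p^{2}$
$B{\left(d,U \right)} = \sqrt{U^{2} + d^{2}}$
$\frac{1}{B{\left(n{\left(\left(17 + 7\right) \left(26 + 29\right) \right)},295 \right)}} = \frac{1}{\sqrt{295^{2} + \left(\left(\left(17 + 7\right) \left(26 + 29\right)\right)^{2}\right)^{2}}} = \frac{1}{\sqrt{87025 + \left(\left(24 \cdot 55\right)^{2}\right)^{2}}} = \frac{1}{\sqrt{87025 + \left(1320^{2}\right)^{2}}} = \frac{1}{\sqrt{87025 + 1742400^{2}}} = \frac{1}{\sqrt{87025 + 3035957760000}} = \frac{1}{\sqrt{3035957847025}} = \frac{1}{5 \sqrt{121438313881}} = \frac{\sqrt{121438313881}}{607191569405}$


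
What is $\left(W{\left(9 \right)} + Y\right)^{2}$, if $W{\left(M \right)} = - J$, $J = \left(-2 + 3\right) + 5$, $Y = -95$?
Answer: $10201$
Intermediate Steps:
$J = 6$ ($J = 1 + 5 = 6$)
$W{\left(M \right)} = -6$ ($W{\left(M \right)} = \left(-1\right) 6 = -6$)
$\left(W{\left(9 \right)} + Y\right)^{2} = \left(-6 - 95\right)^{2} = \left(-101\right)^{2} = 10201$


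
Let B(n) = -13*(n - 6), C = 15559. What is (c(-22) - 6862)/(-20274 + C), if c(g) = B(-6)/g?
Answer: 15112/10373 ≈ 1.4569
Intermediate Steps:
B(n) = 78 - 13*n (B(n) = -13*(-6 + n) = 78 - 13*n)
c(g) = 156/g (c(g) = (78 - 13*(-6))/g = (78 + 78)/g = 156/g)
(c(-22) - 6862)/(-20274 + C) = (156/(-22) - 6862)/(-20274 + 15559) = (156*(-1/22) - 6862)/(-4715) = (-78/11 - 6862)*(-1/4715) = -75560/11*(-1/4715) = 15112/10373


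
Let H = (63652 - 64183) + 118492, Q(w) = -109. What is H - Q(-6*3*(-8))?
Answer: 118070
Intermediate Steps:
H = 117961 (H = -531 + 118492 = 117961)
H - Q(-6*3*(-8)) = 117961 - 1*(-109) = 117961 + 109 = 118070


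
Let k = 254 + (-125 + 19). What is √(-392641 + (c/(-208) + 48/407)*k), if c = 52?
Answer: I*√47511926/11 ≈ 626.63*I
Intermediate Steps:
k = 148 (k = 254 - 106 = 148)
√(-392641 + (c/(-208) + 48/407)*k) = √(-392641 + (52/(-208) + 48/407)*148) = √(-392641 + (52*(-1/208) + 48*(1/407))*148) = √(-392641 + (-¼ + 48/407)*148) = √(-392641 - 215/1628*148) = √(-392641 - 215/11) = √(-4319266/11) = I*√47511926/11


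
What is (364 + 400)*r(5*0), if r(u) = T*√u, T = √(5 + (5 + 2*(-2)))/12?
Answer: 0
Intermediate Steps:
T = √6/12 (T = √(5 + (5 - 4))*(1/12) = √(5 + 1)*(1/12) = √6*(1/12) = √6/12 ≈ 0.20412)
r(u) = √6*√u/12 (r(u) = (√6/12)*√u = √6*√u/12)
(364 + 400)*r(5*0) = (364 + 400)*(√6*√(5*0)/12) = 764*(√6*√0/12) = 764*((1/12)*√6*0) = 764*0 = 0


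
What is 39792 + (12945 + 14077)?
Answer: 66814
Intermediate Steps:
39792 + (12945 + 14077) = 39792 + 27022 = 66814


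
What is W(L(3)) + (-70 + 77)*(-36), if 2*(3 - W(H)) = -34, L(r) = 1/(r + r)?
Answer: -232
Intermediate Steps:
L(r) = 1/(2*r)
W(H) = 20 (W(H) = 3 - ½*(-34) = 3 + 17 = 20)
W(L(3)) + (-70 + 77)*(-36) = 20 + (-70 + 77)*(-36) = 20 + 7*(-36) = 20 - 252 = -232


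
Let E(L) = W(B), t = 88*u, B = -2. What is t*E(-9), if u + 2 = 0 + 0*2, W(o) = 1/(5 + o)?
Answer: -176/3 ≈ -58.667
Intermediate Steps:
u = -2 (u = -2 + (0 + 0*2) = -2 + (0 + 0) = -2 + 0 = -2)
t = -176 (t = 88*(-2) = -176)
E(L) = ⅓ (E(L) = 1/(5 - 2) = 1/3 = ⅓)
t*E(-9) = -176*⅓ = -176/3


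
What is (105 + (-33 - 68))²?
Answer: 16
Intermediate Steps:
(105 + (-33 - 68))² = (105 - 101)² = 4² = 16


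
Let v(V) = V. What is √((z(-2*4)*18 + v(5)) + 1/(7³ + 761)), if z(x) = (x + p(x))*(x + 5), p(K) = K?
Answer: √66197013/276 ≈ 29.479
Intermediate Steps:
z(x) = 2*x*(5 + x) (z(x) = (x + x)*(x + 5) = (2*x)*(5 + x) = 2*x*(5 + x))
√((z(-2*4)*18 + v(5)) + 1/(7³ + 761)) = √(((2*(-2*4)*(5 - 2*4))*18 + 5) + 1/(7³ + 761)) = √(((2*(-8)*(5 - 8))*18 + 5) + 1/(343 + 761)) = √(((2*(-8)*(-3))*18 + 5) + 1/1104) = √((48*18 + 5) + 1/1104) = √((864 + 5) + 1/1104) = √(869 + 1/1104) = √(959377/1104) = √66197013/276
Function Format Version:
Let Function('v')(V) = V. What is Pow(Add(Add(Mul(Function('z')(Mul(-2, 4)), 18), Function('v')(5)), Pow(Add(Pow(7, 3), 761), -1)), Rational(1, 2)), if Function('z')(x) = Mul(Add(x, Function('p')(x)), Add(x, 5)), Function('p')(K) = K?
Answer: Mul(Rational(1, 276), Pow(66197013, Rational(1, 2))) ≈ 29.479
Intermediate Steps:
Function('z')(x) = Mul(2, x, Add(5, x)) (Function('z')(x) = Mul(Add(x, x), Add(x, 5)) = Mul(Mul(2, x), Add(5, x)) = Mul(2, x, Add(5, x)))
Pow(Add(Add(Mul(Function('z')(Mul(-2, 4)), 18), Function('v')(5)), Pow(Add(Pow(7, 3), 761), -1)), Rational(1, 2)) = Pow(Add(Add(Mul(Mul(2, Mul(-2, 4), Add(5, Mul(-2, 4))), 18), 5), Pow(Add(Pow(7, 3), 761), -1)), Rational(1, 2)) = Pow(Add(Add(Mul(Mul(2, -8, Add(5, -8)), 18), 5), Pow(Add(343, 761), -1)), Rational(1, 2)) = Pow(Add(Add(Mul(Mul(2, -8, -3), 18), 5), Pow(1104, -1)), Rational(1, 2)) = Pow(Add(Add(Mul(48, 18), 5), Rational(1, 1104)), Rational(1, 2)) = Pow(Add(Add(864, 5), Rational(1, 1104)), Rational(1, 2)) = Pow(Add(869, Rational(1, 1104)), Rational(1, 2)) = Pow(Rational(959377, 1104), Rational(1, 2)) = Mul(Rational(1, 276), Pow(66197013, Rational(1, 2)))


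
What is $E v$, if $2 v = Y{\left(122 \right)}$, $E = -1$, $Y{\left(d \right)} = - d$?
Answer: $61$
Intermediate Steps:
$v = -61$ ($v = \frac{\left(-1\right) 122}{2} = \frac{1}{2} \left(-122\right) = -61$)
$E v = \left(-1\right) \left(-61\right) = 61$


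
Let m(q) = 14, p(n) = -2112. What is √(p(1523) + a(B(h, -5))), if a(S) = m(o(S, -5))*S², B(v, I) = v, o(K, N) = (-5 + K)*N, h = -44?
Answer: 4*√1562 ≈ 158.09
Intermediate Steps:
o(K, N) = N*(-5 + K)
a(S) = 14*S²
√(p(1523) + a(B(h, -5))) = √(-2112 + 14*(-44)²) = √(-2112 + 14*1936) = √(-2112 + 27104) = √24992 = 4*√1562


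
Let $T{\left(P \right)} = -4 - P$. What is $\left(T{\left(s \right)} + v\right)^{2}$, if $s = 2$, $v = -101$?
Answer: $11449$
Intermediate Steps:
$\left(T{\left(s \right)} + v\right)^{2} = \left(\left(-4 - 2\right) - 101\right)^{2} = \left(-6 - 101\right)^{2} = \left(-107\right)^{2} = 11449$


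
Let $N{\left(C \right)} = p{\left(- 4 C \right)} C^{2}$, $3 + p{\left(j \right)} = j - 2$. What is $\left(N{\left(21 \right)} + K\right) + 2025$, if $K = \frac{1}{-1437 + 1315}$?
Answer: $- \frac{4541329}{122} \approx -37224.0$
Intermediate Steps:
$p{\left(j \right)} = -5 + j$ ($p{\left(j \right)} = -3 + \left(j - 2\right) = -3 + \left(-2 + j\right) = -5 + j$)
$K = - \frac{1}{122}$ ($K = \frac{1}{-122} = - \frac{1}{122} \approx -0.0081967$)
$N{\left(C \right)} = C^{2} \left(-5 - 4 C\right)$ ($N{\left(C \right)} = \left(-5 - 4 C\right) C^{2} = C^{2} \left(-5 - 4 C\right)$)
$\left(N{\left(21 \right)} + K\right) + 2025 = \left(21^{2} \left(-5 - 84\right) - \frac{1}{122}\right) + 2025 = \left(441 \left(-5 - 84\right) - \frac{1}{122}\right) + 2025 = \left(441 \left(-89\right) - \frac{1}{122}\right) + 2025 = \left(-39249 - \frac{1}{122}\right) + 2025 = - \frac{4788379}{122} + 2025 = - \frac{4541329}{122}$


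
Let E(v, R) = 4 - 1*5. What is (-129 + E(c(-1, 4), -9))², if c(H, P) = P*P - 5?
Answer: 16900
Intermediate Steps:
c(H, P) = -5 + P² (c(H, P) = P² - 5 = -5 + P²)
E(v, R) = -1 (E(v, R) = 4 - 5 = -1)
(-129 + E(c(-1, 4), -9))² = (-129 - 1)² = (-130)² = 16900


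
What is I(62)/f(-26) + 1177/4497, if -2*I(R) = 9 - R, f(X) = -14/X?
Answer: 3114911/62958 ≈ 49.476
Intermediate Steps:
I(R) = -9/2 + R/2 (I(R) = -(9 - R)/2 = -9/2 + R/2)
I(62)/f(-26) + 1177/4497 = (-9/2 + (½)*62)/((-14/(-26))) + 1177/4497 = (-9/2 + 31)/((-14*(-1/26))) + 1177*(1/4497) = 53/(2*(7/13)) + 1177/4497 = (53/2)*(13/7) + 1177/4497 = 689/14 + 1177/4497 = 3114911/62958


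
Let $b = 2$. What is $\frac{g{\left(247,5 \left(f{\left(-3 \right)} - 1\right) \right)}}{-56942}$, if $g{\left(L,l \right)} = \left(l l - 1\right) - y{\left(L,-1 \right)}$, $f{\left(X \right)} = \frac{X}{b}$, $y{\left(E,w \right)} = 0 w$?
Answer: $- \frac{621}{227768} \approx -0.0027265$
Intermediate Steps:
$y{\left(E,w \right)} = 0$
$f{\left(X \right)} = \frac{X}{2}$
$g{\left(L,l \right)} = -1 + l^{2}$ ($g{\left(L,l \right)} = \left(l l - 1\right) - 0 = \left(l^{2} - 1\right) + 0 = \left(-1 + l^{2}\right) + 0 = -1 + l^{2}$)
$\frac{g{\left(247,5 \left(f{\left(-3 \right)} - 1\right) \right)}}{-56942} = \frac{-1 + \left(5 \left(\frac{1}{2} \left(-3\right) - 1\right)\right)^{2}}{-56942} = \left(-1 + \left(5 \left(- \frac{3}{2} - 1\right)\right)^{2}\right) \left(- \frac{1}{56942}\right) = \left(-1 + \left(5 \left(- \frac{5}{2}\right)\right)^{2}\right) \left(- \frac{1}{56942}\right) = \left(-1 + \left(- \frac{25}{2}\right)^{2}\right) \left(- \frac{1}{56942}\right) = \left(-1 + \frac{625}{4}\right) \left(- \frac{1}{56942}\right) = \frac{621}{4} \left(- \frac{1}{56942}\right) = - \frac{621}{227768}$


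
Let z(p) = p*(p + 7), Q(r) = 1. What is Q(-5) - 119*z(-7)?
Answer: 1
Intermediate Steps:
z(p) = p*(7 + p)
Q(-5) - 119*z(-7) = 1 - (-833)*(7 - 7) = 1 - (-833)*0 = 1 - 119*0 = 1 + 0 = 1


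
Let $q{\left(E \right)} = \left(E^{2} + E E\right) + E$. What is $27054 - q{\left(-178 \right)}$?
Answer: $-36136$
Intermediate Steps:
$q{\left(E \right)} = E + 2 E^{2}$ ($q{\left(E \right)} = \left(E^{2} + E^{2}\right) + E = 2 E^{2} + E = E + 2 E^{2}$)
$27054 - q{\left(-178 \right)} = 27054 - - 178 \left(1 + 2 \left(-178\right)\right) = 27054 - - 178 \left(1 - 356\right) = 27054 - \left(-178\right) \left(-355\right) = 27054 - 63190 = -36136$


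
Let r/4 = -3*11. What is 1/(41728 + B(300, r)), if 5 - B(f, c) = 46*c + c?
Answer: 1/47937 ≈ 2.0861e-5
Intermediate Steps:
r = -132 (r = 4*(-3*11) = 4*(-33) = -132)
B(f, c) = 5 - 47*c (B(f, c) = 5 - (46*c + c) = 5 - 47*c)
1/(41728 + B(300, r)) = 1/(41728 + (5 - 47*(-132))) = 1/(41728 + (5 + 6204)) = 1/(41728 + 6209) = 1/47937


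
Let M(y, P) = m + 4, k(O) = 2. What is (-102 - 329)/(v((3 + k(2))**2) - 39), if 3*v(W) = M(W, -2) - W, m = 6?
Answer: 431/44 ≈ 9.7955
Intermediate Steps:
M(y, P) = 10 (M(y, P) = 6 + 4 = 10)
v(W) = 10/3 - W/3 (v(W) = (10 - W)/3 = 10/3 - W/3)
(-102 - 329)/(v((3 + k(2))**2) - 39) = (-102 - 329)/((10/3 - (3 + 2)**2/3) - 39) = -431/((10/3 - 1/3*5**2) - 39) = -431/((10/3 - 1/3*25) - 39) = -431/((10/3 - 25/3) - 39) = -431/(-5 - 39) = -431/(-44) = -431*(-1/44) = 431/44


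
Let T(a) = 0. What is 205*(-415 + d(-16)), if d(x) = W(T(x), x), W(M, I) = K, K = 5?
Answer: -84050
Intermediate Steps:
W(M, I) = 5
d(x) = 5
205*(-415 + d(-16)) = 205*(-415 + 5) = 205*(-410) = -84050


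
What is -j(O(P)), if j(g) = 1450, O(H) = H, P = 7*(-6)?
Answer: -1450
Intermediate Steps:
P = -42
-j(O(P)) = -1*1450 = -1450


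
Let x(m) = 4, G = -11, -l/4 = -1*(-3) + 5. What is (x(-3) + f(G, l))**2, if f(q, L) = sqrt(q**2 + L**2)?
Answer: (4 + sqrt(1145))**2 ≈ 1431.7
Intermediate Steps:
l = -32 (l = -4*(-1*(-3) + 5) = -4*(3 + 5) = -4*8 = -32)
f(q, L) = sqrt(L**2 + q**2)
(x(-3) + f(G, l))**2 = (4 + sqrt((-32)**2 + (-11)**2))**2 = (4 + sqrt(1024 + 121))**2 = (4 + sqrt(1145))**2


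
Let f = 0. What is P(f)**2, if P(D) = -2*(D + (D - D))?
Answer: 0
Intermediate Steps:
P(D) = -2*D (P(D) = -2*(D + 0) = -2*D)
P(f)**2 = (-2*0)**2 = 0**2 = 0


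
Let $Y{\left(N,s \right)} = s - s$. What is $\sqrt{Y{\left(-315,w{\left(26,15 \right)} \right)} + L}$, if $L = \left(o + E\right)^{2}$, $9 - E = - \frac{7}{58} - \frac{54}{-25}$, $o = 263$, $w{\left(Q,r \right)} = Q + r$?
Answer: $\frac{391443}{1450} \approx 269.96$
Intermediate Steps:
$E = \frac{10093}{1450}$ ($E = 9 - \left(- \frac{7}{58} - \frac{54}{-25}\right) = 9 - \left(\left(-7\right) \frac{1}{58} - - \frac{54}{25}\right) = 9 - \left(- \frac{7}{58} + \frac{54}{25}\right) = 9 - \frac{2957}{1450} = \frac{10093}{1450} \approx 6.9607$)
$L = \frac{153227622249}{2102500}$ ($L = \left(263 + \frac{10093}{1450}\right)^{2} = \left(\frac{391443}{1450}\right)^{2} = \frac{153227622249}{2102500} \approx 72879.0$)
$Y{\left(N,s \right)} = 0$
$\sqrt{Y{\left(-315,w{\left(26,15 \right)} \right)} + L} = \sqrt{0 + \frac{153227622249}{2102500}} = \sqrt{\frac{153227622249}{2102500}} = \frac{391443}{1450}$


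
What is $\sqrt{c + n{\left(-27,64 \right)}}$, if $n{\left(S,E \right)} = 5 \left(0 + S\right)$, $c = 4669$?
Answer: $\sqrt{4534} \approx 67.335$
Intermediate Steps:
$n{\left(S,E \right)} = 5 S$
$\sqrt{c + n{\left(-27,64 \right)}} = \sqrt{4669 + 5 \left(-27\right)} = \sqrt{4669 - 135} = \sqrt{4534}$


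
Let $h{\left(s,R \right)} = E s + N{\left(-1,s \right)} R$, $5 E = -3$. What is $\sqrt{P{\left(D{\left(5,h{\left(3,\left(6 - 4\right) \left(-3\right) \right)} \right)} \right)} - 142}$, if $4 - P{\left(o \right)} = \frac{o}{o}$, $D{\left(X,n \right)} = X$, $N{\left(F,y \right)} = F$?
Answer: $i \sqrt{139} \approx 11.79 i$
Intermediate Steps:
$E = - \frac{3}{5}$ ($E = \frac{1}{5} \left(-3\right) = - \frac{3}{5} \approx -0.6$)
$h{\left(s,R \right)} = - R - \frac{3 s}{5}$ ($h{\left(s,R \right)} = - \frac{3 s}{5} - R = - R - \frac{3 s}{5}$)
$P{\left(o \right)} = 3$ ($P{\left(o \right)} = 4 - \frac{o}{o} = 4 - 1 = 3$)
$\sqrt{P{\left(D{\left(5,h{\left(3,\left(6 - 4\right) \left(-3\right) \right)} \right)} \right)} - 142} = \sqrt{3 - 142} = \sqrt{-139} = i \sqrt{139}$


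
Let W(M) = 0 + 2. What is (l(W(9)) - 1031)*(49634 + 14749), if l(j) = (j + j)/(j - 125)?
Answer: -2721619637/41 ≈ -6.6381e+7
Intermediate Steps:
W(M) = 2
l(j) = 2*j/(-125 + j) (l(j) = (2*j)/(-125 + j) = 2*j/(-125 + j))
(l(W(9)) - 1031)*(49634 + 14749) = (2*2/(-125 + 2) - 1031)*(49634 + 14749) = (2*2/(-123) - 1031)*64383 = (2*2*(-1/123) - 1031)*64383 = (-4/123 - 1031)*64383 = -126817/123*64383 = -2721619637/41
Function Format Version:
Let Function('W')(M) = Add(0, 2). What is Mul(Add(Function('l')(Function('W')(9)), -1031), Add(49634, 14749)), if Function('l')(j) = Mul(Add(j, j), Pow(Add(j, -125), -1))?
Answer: Rational(-2721619637, 41) ≈ -6.6381e+7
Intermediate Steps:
Function('W')(M) = 2
Function('l')(j) = Mul(2, j, Pow(Add(-125, j), -1)) (Function('l')(j) = Mul(Mul(2, j), Pow(Add(-125, j), -1)) = Mul(2, j, Pow(Add(-125, j), -1)))
Mul(Add(Function('l')(Function('W')(9)), -1031), Add(49634, 14749)) = Mul(Add(Mul(2, 2, Pow(Add(-125, 2), -1)), -1031), Add(49634, 14749)) = Mul(Add(Mul(2, 2, Pow(-123, -1)), -1031), 64383) = Mul(Add(Mul(2, 2, Rational(-1, 123)), -1031), 64383) = Mul(Add(Rational(-4, 123), -1031), 64383) = Mul(Rational(-126817, 123), 64383) = Rational(-2721619637, 41)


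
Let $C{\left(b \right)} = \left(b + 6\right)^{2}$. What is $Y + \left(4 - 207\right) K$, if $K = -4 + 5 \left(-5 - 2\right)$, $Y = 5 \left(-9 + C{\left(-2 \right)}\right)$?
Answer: $7952$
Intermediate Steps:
$C{\left(b \right)} = \left(6 + b\right)^{2}$
$Y = 35$ ($Y = 5 \left(-9 + \left(6 - 2\right)^{2}\right) = 5 \left(-9 + 4^{2}\right) = 5 \left(-9 + 16\right) = 5 \cdot 7 = 35$)
$K = -39$ ($K = -4 + 5 \left(-5 - 2\right) = -4 + 5 \left(-7\right) = -4 - 35 = -39$)
$Y + \left(4 - 207\right) K = 35 + \left(4 - 207\right) \left(-39\right) = 35 - -7917 = 35 + 7917 = 7952$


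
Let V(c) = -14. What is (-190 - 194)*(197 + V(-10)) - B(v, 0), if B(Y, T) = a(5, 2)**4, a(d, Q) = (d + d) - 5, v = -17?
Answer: -70897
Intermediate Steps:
a(d, Q) = -5 + 2*d (a(d, Q) = 2*d - 5 = -5 + 2*d)
B(Y, T) = 625 (B(Y, T) = (-5 + 2*5)**4 = (-5 + 10)**4 = 5**4 = 625)
(-190 - 194)*(197 + V(-10)) - B(v, 0) = (-190 - 194)*(197 - 14) - 1*625 = -384*183 - 625 = -70272 - 625 = -70897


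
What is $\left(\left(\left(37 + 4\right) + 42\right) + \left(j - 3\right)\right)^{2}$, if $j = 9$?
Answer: $7921$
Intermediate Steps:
$\left(\left(\left(37 + 4\right) + 42\right) + \left(j - 3\right)\right)^{2} = \left(\left(\left(37 + 4\right) + 42\right) + \left(9 - 3\right)\right)^{2} = \left(\left(41 + 42\right) + 6\right)^{2} = \left(83 + 6\right)^{2} = 89^{2} = 7921$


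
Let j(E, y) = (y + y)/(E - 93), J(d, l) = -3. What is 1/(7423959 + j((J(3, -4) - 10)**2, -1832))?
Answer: 19/141054305 ≈ 1.3470e-7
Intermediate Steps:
j(E, y) = 2*y/(-93 + E) (j(E, y) = (2*y)/(-93 + E) = 2*y/(-93 + E))
1/(7423959 + j((J(3, -4) - 10)**2, -1832)) = 1/(7423959 + 2*(-1832)/(-93 + (-3 - 10)**2)) = 1/(7423959 + 2*(-1832)/(-93 + (-13)**2)) = 1/(7423959 + 2*(-1832)/(-93 + 169)) = 1/(7423959 + 2*(-1832)/76) = 1/(7423959 + 2*(-1832)*(1/76)) = 1/(7423959 - 916/19) = 1/(141054305/19) = 19/141054305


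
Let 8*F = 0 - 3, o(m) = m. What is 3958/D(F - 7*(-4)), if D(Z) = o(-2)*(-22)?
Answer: 1979/22 ≈ 89.955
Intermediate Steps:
F = -3/8 (F = (0 - 3)/8 = (⅛)*(-3) = -3/8 ≈ -0.37500)
D(Z) = 44 (D(Z) = -2*(-22) = 44)
3958/D(F - 7*(-4)) = 3958/44 = 3958*(1/44) = 1979/22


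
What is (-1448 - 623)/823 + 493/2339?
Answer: -4438330/1924997 ≈ -2.3056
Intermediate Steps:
(-1448 - 623)/823 + 493/2339 = -2071*1/823 + 493*(1/2339) = -2071/823 + 493/2339 = -4438330/1924997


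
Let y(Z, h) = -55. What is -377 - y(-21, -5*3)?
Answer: -322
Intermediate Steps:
-377 - y(-21, -5*3) = -377 - 1*(-55) = -377 + 55 = -322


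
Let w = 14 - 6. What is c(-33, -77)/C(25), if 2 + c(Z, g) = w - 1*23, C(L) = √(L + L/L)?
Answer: -17*√26/26 ≈ -3.3340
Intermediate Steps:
C(L) = √(1 + L) (C(L) = √(L + 1) = √(1 + L))
w = 8
c(Z, g) = -17 (c(Z, g) = -2 + (8 - 1*23) = -2 + (8 - 23) = -2 - 15 = -17)
c(-33, -77)/C(25) = -17/√(1 + 25) = -17*√26/26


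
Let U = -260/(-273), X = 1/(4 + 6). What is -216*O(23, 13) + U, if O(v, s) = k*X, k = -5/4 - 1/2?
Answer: 4069/105 ≈ 38.752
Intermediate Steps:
X = 1/10 ≈ 0.10000
U = 20/21 (U = -260*(-1/273) = 20/21 ≈ 0.95238)
k = -7/4 (k = -5*1/4 - 1*1/2 = -5/4 - 1/2 = -7/4 ≈ -1.7500)
O(v, s) = -7/40 (O(v, s) = -7/4*1/10 = -7/40)
-216*O(23, 13) + U = -216*(-7/40) + 20/21 = 189/5 + 20/21 = 4069/105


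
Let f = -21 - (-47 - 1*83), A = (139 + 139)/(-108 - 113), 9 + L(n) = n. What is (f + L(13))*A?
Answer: -31414/221 ≈ -142.14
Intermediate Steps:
L(n) = -9 + n
A = -278/221 (A = 278/(-221) = 278*(-1/221) = -278/221 ≈ -1.2579)
f = 109 (f = -21 - (-47 - 83) = -21 - 1*(-130) = -21 + 130 = 109)
(f + L(13))*A = (109 + (-9 + 13))*(-278/221) = (109 + 4)*(-278/221) = 113*(-278/221) = -31414/221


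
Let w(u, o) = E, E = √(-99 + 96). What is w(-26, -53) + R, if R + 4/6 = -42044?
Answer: -126134/3 + I*√3 ≈ -42045.0 + 1.732*I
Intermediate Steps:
E = I*√3 (E = √(-3) = I*√3 ≈ 1.732*I)
w(u, o) = I*√3
R = -126134/3 (R = -⅔ - 42044 = -126134/3 ≈ -42045.)
w(-26, -53) + R = I*√3 - 126134/3 = -126134/3 + I*√3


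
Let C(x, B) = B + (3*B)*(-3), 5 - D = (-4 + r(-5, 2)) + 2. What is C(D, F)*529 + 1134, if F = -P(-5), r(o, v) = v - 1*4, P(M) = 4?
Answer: 18062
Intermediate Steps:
r(o, v) = -4 + v (r(o, v) = v - 4 = -4 + v)
F = -4 (F = -1*4 = -4)
D = 9 (D = 5 - ((-4 + (-4 + 2)) + 2) = 5 - ((-4 - 2) + 2) = 5 - (-6 + 2) = 5 - 1*(-4) = 5 + 4 = 9)
C(x, B) = -8*B (C(x, B) = B - 9*B = -8*B)
C(D, F)*529 + 1134 = -8*(-4)*529 + 1134 = 32*529 + 1134 = 16928 + 1134 = 18062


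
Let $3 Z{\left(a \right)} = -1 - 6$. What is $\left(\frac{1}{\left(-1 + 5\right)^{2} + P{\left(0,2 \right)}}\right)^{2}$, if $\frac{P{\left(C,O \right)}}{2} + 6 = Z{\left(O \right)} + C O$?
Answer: $\frac{9}{4} \approx 2.25$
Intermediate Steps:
$Z{\left(a \right)} = - \frac{7}{3}$ ($Z{\left(a \right)} = \frac{-1 - 6}{3} = \frac{1}{3} \left(-7\right) = - \frac{7}{3}$)
$P{\left(C,O \right)} = - \frac{50}{3} + 2 C O$ ($P{\left(C,O \right)} = -12 + 2 \left(- \frac{7}{3} + C O\right) = -12 + \left(- \frac{14}{3} + 2 C O\right) = - \frac{50}{3} + 2 C O$)
$\left(\frac{1}{\left(-1 + 5\right)^{2} + P{\left(0,2 \right)}}\right)^{2} = \left(\frac{1}{\left(-1 + 5\right)^{2} - \left(\frac{50}{3} + 0 \cdot 2\right)}\right)^{2} = \left(\frac{1}{4^{2} + \left(- \frac{50}{3} + 0\right)}\right)^{2} = \left(\frac{1}{16 - \frac{50}{3}}\right)^{2} = \left(\frac{1}{- \frac{2}{3}}\right)^{2} = \left(- \frac{3}{2}\right)^{2} = \frac{9}{4}$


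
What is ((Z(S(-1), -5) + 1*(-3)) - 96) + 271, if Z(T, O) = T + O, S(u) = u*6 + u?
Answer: 160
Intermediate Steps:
S(u) = 7*u (S(u) = 6*u + u = 7*u)
Z(T, O) = O + T
((Z(S(-1), -5) + 1*(-3)) - 96) + 271 = (((-5 + 7*(-1)) + 1*(-3)) - 96) + 271 = (((-5 - 7) - 3) - 96) + 271 = ((-12 - 3) - 96) + 271 = (-15 - 96) + 271 = -111 + 271 = 160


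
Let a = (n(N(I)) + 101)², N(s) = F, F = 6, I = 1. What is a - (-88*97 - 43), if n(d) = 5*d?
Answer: 25740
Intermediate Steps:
N(s) = 6
a = 17161 (a = (5*6 + 101)² = (30 + 101)² = 131² = 17161)
a - (-88*97 - 43) = 17161 - (-88*97 - 43) = 17161 - (-8536 - 43) = 17161 - 1*(-8579) = 17161 + 8579 = 25740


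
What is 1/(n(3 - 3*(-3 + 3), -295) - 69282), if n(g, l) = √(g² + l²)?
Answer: -34641/2399954245 - √87034/4799908490 ≈ -1.4495e-5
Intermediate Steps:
1/(n(3 - 3*(-3 + 3), -295) - 69282) = 1/(√((3 - 3*(-3 + 3))² + (-295)²) - 69282) = 1/(√((3 - 3*0)² + 87025) - 69282) = 1/(√((3 + 0)² + 87025) - 69282) = 1/(√(3² + 87025) - 69282) = 1/(√(9 + 87025) - 69282) = 1/(√87034 - 69282) = 1/(-69282 + √87034)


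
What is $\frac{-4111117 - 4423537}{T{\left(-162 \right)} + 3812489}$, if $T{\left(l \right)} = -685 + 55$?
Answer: $- \frac{8534654}{3811859} \approx -2.239$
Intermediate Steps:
$T{\left(l \right)} = -630$
$\frac{-4111117 - 4423537}{T{\left(-162 \right)} + 3812489} = \frac{-4111117 - 4423537}{-630 + 3812489} = - \frac{8534654}{3811859}$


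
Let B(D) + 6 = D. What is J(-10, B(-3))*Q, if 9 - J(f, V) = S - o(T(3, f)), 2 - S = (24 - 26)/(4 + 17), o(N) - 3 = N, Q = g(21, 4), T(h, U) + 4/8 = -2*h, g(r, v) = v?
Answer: 286/21 ≈ 13.619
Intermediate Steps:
T(h, U) = -½ - 2*h
Q = 4
B(D) = -6 + D
o(N) = 3 + N
S = 44/21 (S = 2 - (24 - 26)/(4 + 17) = 2 - (-2)/21 = 2 - 1*(-2/21) = 2 + 2/21 = 44/21 ≈ 2.0952)
J(f, V) = 143/42 (J(f, V) = 9 - (44/21 - (3 + (-½ - 2*3))) = 9 - (44/21 - (3 + (-½ - 6))) = 9 - (44/21 - (3 - 13/2)) = 9 - (44/21 - 1*(-7/2)) = 9 - (44/21 + 7/2) = 9 - 1*235/42 = 9 - 235/42 = 143/42)
J(-10, B(-3))*Q = (143/42)*4 = 286/21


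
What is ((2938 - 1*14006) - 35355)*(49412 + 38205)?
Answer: -4067443991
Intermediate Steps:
((2938 - 1*14006) - 35355)*(49412 + 38205) = ((2938 - 14006) - 35355)*87617 = (-11068 - 35355)*87617 = -46423*87617 = -4067443991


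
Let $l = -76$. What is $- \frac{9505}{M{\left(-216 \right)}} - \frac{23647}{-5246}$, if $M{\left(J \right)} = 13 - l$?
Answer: $- \frac{47758647}{466894} \approx -102.29$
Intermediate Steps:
$M{\left(J \right)} = 89$ ($M{\left(J \right)} = 13 - -76 = 13 + 76 = 89$)
$- \frac{9505}{M{\left(-216 \right)}} - \frac{23647}{-5246} = - \frac{9505}{89} - \frac{23647}{-5246} = \left(-9505\right) \frac{1}{89} - - \frac{23647}{5246} = - \frac{9505}{89} + \frac{23647}{5246} = - \frac{47758647}{466894}$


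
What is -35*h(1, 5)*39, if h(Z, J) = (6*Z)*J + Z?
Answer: -42315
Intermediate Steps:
h(Z, J) = Z + 6*J*Z (h(Z, J) = 6*J*Z + Z = Z + 6*J*Z)
-35*h(1, 5)*39 = -35*(1 + 6*5)*39 = -35*(1 + 30)*39 = -35*31*39 = -1085*39 = -42315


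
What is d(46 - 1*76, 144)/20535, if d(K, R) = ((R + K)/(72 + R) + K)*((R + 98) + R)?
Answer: -204773/369630 ≈ -0.55399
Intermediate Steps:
d(K, R) = (98 + 2*R)*(K + (K + R)/(72 + R)) (d(K, R) = ((K + R)/(72 + R) + K)*((98 + R) + R) = ((K + R)/(72 + R) + K)*(98 + 2*R) = (K + (K + R)/(72 + R))*(98 + 2*R) = (98 + 2*R)*(K + (K + R)/(72 + R)))
d(46 - 1*76, 144)/20535 = (2*(144² + 49*144 + 3577*(46 - 1*76) + (46 - 1*76)*144² + 122*(46 - 1*76)*144)/(72 + 144))/20535 = (2*(20736 + 7056 + 3577*(46 - 76) + (46 - 76)*20736 + 122*(46 - 76)*144)/216)*(1/20535) = (2*(1/216)*(20736 + 7056 + 3577*(-30) - 30*20736 + 122*(-30)*144))*(1/20535) = (2*(1/216)*(20736 + 7056 - 107310 - 622080 - 527040))*(1/20535) = (2*(1/216)*(-1228638))*(1/20535) = -204773/18*1/20535 = -204773/369630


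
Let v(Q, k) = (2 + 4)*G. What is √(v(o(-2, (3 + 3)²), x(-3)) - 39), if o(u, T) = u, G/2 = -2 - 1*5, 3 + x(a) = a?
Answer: I*√123 ≈ 11.091*I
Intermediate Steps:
x(a) = -3 + a
G = -14 (G = 2*(-2 - 1*5) = 2*(-2 - 5) = 2*(-7) = -14)
v(Q, k) = -84 (v(Q, k) = (2 + 4)*(-14) = 6*(-14) = -84)
√(v(o(-2, (3 + 3)²), x(-3)) - 39) = √(-84 - 39) = √(-123) = I*√123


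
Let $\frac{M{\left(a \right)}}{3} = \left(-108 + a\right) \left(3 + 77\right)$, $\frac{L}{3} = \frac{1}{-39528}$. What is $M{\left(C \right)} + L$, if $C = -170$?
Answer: $- \frac{879102721}{13176} \approx -66720.0$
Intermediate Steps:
$L = - \frac{1}{13176}$ ($L = \frac{3}{-39528} = 3 \left(- \frac{1}{39528}\right) = - \frac{1}{13176} \approx -7.5896 \cdot 10^{-5}$)
$M{\left(a \right)} = -25920 + 240 a$ ($M{\left(a \right)} = 3 \left(-108 + a\right) \left(3 + 77\right) = 3 \left(-108 + a\right) 80 = 3 \left(-8640 + 80 a\right) = -25920 + 240 a$)
$M{\left(C \right)} + L = \left(-25920 + 240 \left(-170\right)\right) - \frac{1}{13176} = \left(-25920 - 40800\right) - \frac{1}{13176} = -66720 - \frac{1}{13176} = - \frac{879102721}{13176}$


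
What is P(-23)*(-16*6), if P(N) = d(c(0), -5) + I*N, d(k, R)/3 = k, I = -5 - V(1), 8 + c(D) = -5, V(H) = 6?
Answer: -20544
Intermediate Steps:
c(D) = -13 (c(D) = -8 - 5 = -13)
I = -11 (I = -5 - 1*6 = -5 - 6 = -11)
d(k, R) = 3*k
P(N) = -39 - 11*N (P(N) = 3*(-13) - 11*N = -39 - 11*N)
P(-23)*(-16*6) = (-39 - 11*(-23))*(-16*6) = (-39 + 253)*(-96) = 214*(-96) = -20544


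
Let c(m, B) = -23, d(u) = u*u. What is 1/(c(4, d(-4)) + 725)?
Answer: 1/702 ≈ 0.0014245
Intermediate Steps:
d(u) = u**2
1/(c(4, d(-4)) + 725) = 1/(-23 + 725) = 1/702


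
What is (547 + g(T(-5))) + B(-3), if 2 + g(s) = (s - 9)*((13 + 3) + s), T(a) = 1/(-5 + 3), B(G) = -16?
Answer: 1527/4 ≈ 381.75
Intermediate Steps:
T(a) = -½ (T(a) = 1/(-2) = -½)
g(s) = -2 + (-9 + s)*(16 + s) (g(s) = -2 + (s - 9)*((13 + 3) + s) = -2 + (-9 + s)*(16 + s))
(547 + g(T(-5))) + B(-3) = (547 + (-146 + (-½)² + 7*(-½))) - 16 = (547 + (-146 + ¼ - 7/2)) - 16 = (547 - 597/4) - 16 = 1591/4 - 16 = 1527/4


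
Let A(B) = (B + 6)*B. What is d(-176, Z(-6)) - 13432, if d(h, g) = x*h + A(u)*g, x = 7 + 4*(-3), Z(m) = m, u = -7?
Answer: -12594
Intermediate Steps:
A(B) = B*(6 + B) (A(B) = (6 + B)*B = B*(6 + B))
x = -5 (x = 7 - 12 = -5)
d(h, g) = -5*h + 7*g (d(h, g) = -5*h + (-7*(6 - 7))*g = -5*h + (-7*(-1))*g = -5*h + 7*g)
d(-176, Z(-6)) - 13432 = (-5*(-176) + 7*(-6)) - 13432 = (880 - 42) - 13432 = 838 - 13432 = -12594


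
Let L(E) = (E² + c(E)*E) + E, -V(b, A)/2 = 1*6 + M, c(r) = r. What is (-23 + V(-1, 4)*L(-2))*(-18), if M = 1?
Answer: 1926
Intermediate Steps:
V(b, A) = -14 (V(b, A) = -2*(1*6 + 1) = -2*(6 + 1) = -2*7 = -14)
L(E) = E + 2*E² (L(E) = (E² + E*E) + E = (E² + E²) + E = 2*E² + E = E + 2*E²)
(-23 + V(-1, 4)*L(-2))*(-18) = (-23 - (-28)*(1 + 2*(-2)))*(-18) = (-23 - (-28)*(1 - 4))*(-18) = (-23 - (-28)*(-3))*(-18) = (-23 - 14*6)*(-18) = (-23 - 84)*(-18) = -107*(-18) = 1926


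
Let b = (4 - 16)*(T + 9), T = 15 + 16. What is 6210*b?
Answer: -2980800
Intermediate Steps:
T = 31
b = -480 (b = (4 - 16)*(31 + 9) = -12*40 = -480)
6210*b = 6210*(-480) = -2980800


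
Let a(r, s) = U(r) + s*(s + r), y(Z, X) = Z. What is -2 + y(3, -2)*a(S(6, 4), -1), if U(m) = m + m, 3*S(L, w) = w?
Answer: 5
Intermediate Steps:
S(L, w) = w/3
U(m) = 2*m
a(r, s) = 2*r + s*(r + s) (a(r, s) = 2*r + s*(s + r) = 2*r + s*(r + s))
-2 + y(3, -2)*a(S(6, 4), -1) = -2 + 3*((-1)² + 2*((⅓)*4) + ((⅓)*4)*(-1)) = -2 + 3*(1 + 2*(4/3) + (4/3)*(-1)) = -2 + 3*(1 + 8/3 - 4/3) = -2 + 3*(7/3) = -2 + 7 = 5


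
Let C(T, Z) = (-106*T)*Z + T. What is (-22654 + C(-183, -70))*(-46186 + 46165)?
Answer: 28994637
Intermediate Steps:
C(T, Z) = T - 106*T*Z (C(T, Z) = -106*T*Z + T = T - 106*T*Z)
(-22654 + C(-183, -70))*(-46186 + 46165) = (-22654 - 183*(1 - 106*(-70)))*(-46186 + 46165) = (-22654 - 183*(1 + 7420))*(-21) = (-22654 - 183*7421)*(-21) = (-22654 - 1358043)*(-21) = -1380697*(-21) = 28994637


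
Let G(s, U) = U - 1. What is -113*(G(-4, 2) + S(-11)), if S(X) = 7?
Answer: -904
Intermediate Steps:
G(s, U) = -1 + U
-113*(G(-4, 2) + S(-11)) = -113*((-1 + 2) + 7) = -113*(1 + 7) = -113*8 = -904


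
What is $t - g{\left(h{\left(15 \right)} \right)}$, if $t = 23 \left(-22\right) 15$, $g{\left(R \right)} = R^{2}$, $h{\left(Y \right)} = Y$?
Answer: $-7815$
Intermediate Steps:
$t = -7590$ ($t = \left(-506\right) 15 = -7590$)
$t - g{\left(h{\left(15 \right)} \right)} = -7590 - 15^{2} = -7590 - 225 = -7815$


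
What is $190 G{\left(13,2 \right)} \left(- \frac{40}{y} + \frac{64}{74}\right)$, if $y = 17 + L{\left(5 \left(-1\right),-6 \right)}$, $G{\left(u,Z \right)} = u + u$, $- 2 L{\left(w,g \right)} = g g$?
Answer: $\frac{7469280}{37} \approx 2.0187 \cdot 10^{5}$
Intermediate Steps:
$L{\left(w,g \right)} = - \frac{g^{2}}{2}$ ($L{\left(w,g \right)} = - \frac{g g}{2} = - \frac{g^{2}}{2}$)
$G{\left(u,Z \right)} = 2 u$
$y = -1$ ($y = 17 - \frac{\left(-6\right)^{2}}{2} = 17 - 18 = -1$)
$190 G{\left(13,2 \right)} \left(- \frac{40}{y} + \frac{64}{74}\right) = 190 \cdot 2 \cdot 13 \left(- \frac{40}{-1} + \frac{64}{74}\right) = 190 \cdot 26 \left(\left(-40\right) \left(-1\right) + 64 \cdot \frac{1}{74}\right) = 4940 \left(40 + \frac{32}{37}\right) = 4940 \cdot \frac{1512}{37} = \frac{7469280}{37}$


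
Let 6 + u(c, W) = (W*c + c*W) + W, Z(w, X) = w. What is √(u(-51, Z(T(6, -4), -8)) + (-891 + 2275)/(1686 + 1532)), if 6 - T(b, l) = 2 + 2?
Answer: 2*I*√134343455/1609 ≈ 14.407*I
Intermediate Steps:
T(b, l) = 2 (T(b, l) = 6 - (2 + 2) = 6 - 1*4 = 6 - 4 = 2)
u(c, W) = -6 + W + 2*W*c (u(c, W) = -6 + ((W*c + c*W) + W) = -6 + ((W*c + W*c) + W) = -6 + (2*W*c + W) = -6 + (W + 2*W*c) = -6 + W + 2*W*c)
√(u(-51, Z(T(6, -4), -8)) + (-891 + 2275)/(1686 + 1532)) = √((-6 + 2 + 2*2*(-51)) + (-891 + 2275)/(1686 + 1532)) = √((-6 + 2 - 204) + 1384/3218) = √(-208 + 1384*(1/3218)) = √(-208 + 692/1609) = √(-333980/1609) = 2*I*√134343455/1609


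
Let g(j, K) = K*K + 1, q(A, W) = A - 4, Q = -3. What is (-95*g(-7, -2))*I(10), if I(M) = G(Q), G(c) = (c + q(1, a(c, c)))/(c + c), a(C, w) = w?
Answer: -475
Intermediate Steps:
q(A, W) = -4 + A
G(c) = (-3 + c)/(2*c) (G(c) = (c + (-4 + 1))/(c + c) = (c - 3)/((2*c)) = (-3 + c)*(1/(2*c)) = (-3 + c)/(2*c))
g(j, K) = 1 + K² (g(j, K) = K² + 1 = 1 + K²)
I(M) = 1 (I(M) = (½)*(-3 - 3)/(-3) = (½)*(-⅓)*(-6) = 1)
(-95*g(-7, -2))*I(10) = -95*(1 + (-2)²)*1 = -95*(1 + 4)*1 = -95*5*1 = -475*1 = -475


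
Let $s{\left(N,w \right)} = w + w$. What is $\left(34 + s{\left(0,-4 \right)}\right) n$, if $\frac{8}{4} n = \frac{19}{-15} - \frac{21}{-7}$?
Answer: $\frac{338}{15} \approx 22.533$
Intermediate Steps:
$s{\left(N,w \right)} = 2 w$
$n = \frac{13}{15}$ ($n = \frac{\frac{19}{-15} - \frac{21}{-7}}{2} = \frac{19 \left(- \frac{1}{15}\right) - -3}{2} = \frac{- \frac{19}{15} + 3}{2} = \frac{1}{2} \cdot \frac{26}{15} = \frac{13}{15} \approx 0.86667$)
$\left(34 + s{\left(0,-4 \right)}\right) n = \left(34 + 2 \left(-4\right)\right) \frac{13}{15} = \left(34 - 8\right) \frac{13}{15} = 26 \cdot \frac{13}{15} = \frac{338}{15}$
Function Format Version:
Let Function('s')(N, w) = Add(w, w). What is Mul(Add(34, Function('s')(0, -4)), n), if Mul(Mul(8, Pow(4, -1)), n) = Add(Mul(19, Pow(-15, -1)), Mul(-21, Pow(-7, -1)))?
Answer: Rational(338, 15) ≈ 22.533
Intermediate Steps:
Function('s')(N, w) = Mul(2, w)
n = Rational(13, 15) (n = Mul(Rational(1, 2), Add(Mul(19, Pow(-15, -1)), Mul(-21, Pow(-7, -1)))) = Mul(Rational(1, 2), Add(Mul(19, Rational(-1, 15)), Mul(-21, Rational(-1, 7)))) = Mul(Rational(1, 2), Add(Rational(-19, 15), 3)) = Mul(Rational(1, 2), Rational(26, 15)) = Rational(13, 15) ≈ 0.86667)
Mul(Add(34, Function('s')(0, -4)), n) = Mul(Add(34, Mul(2, -4)), Rational(13, 15)) = Mul(Add(34, -8), Rational(13, 15)) = Mul(26, Rational(13, 15)) = Rational(338, 15)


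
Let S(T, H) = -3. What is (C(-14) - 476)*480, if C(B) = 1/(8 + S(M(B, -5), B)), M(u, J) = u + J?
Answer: -228384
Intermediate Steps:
M(u, J) = J + u
C(B) = 1/5 (C(B) = 1/(8 - 3) = 1/5)
(C(-14) - 476)*480 = (1/5 - 476)*480 = -2379/5*480 = -228384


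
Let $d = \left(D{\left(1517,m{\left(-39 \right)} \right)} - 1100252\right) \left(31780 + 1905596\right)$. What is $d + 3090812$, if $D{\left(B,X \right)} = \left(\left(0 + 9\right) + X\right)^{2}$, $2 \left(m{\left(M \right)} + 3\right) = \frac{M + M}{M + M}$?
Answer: $-2131516873804$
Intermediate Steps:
$m{\left(M \right)} = - \frac{5}{2}$ ($m{\left(M \right)} = -3 + \frac{\left(M + M\right) \frac{1}{M + M}}{2} = -3 + \frac{2 M \frac{1}{2 M}}{2} = -3 + \frac{1}{2} \cdot 1 = -3 + \frac{1}{2} = - \frac{5}{2}$)
$D{\left(B,X \right)} = \left(9 + X\right)^{2}$
$d = -2131519964616$ ($d = \left(\left(9 - \frac{5}{2}\right)^{2} - 1100252\right) \left(31780 + 1905596\right) = \left(\left(\frac{13}{2}\right)^{2} - 1100252\right) 1937376 = \left(\frac{169}{4} - 1100252\right) 1937376 = \left(- \frac{4400839}{4}\right) 1937376 = -2131519964616$)
$d + 3090812 = -2131519964616 + 3090812 = -2131516873804$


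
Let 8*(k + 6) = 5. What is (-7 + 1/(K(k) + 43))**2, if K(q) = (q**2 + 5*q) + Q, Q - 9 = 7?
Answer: 743707441/15249025 ≈ 48.771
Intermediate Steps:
Q = 16 (Q = 9 + 7 = 16)
k = -43/8 (k = -6 + (1/8)*5 = -6 + 5/8 = -43/8 ≈ -5.3750)
K(q) = 16 + q**2 + 5*q (K(q) = (q**2 + 5*q) + 16 = 16 + q**2 + 5*q)
(-7 + 1/(K(k) + 43))**2 = (-7 + 1/((16 + (-43/8)**2 + 5*(-43/8)) + 43))**2 = (-7 + 1/((16 + 1849/64 - 215/8) + 43))**2 = (-7 + 1/(1153/64 + 43))**2 = (-7 + 1/(3905/64))**2 = (-7 + 64/3905)**2 = (-27271/3905)**2 = 743707441/15249025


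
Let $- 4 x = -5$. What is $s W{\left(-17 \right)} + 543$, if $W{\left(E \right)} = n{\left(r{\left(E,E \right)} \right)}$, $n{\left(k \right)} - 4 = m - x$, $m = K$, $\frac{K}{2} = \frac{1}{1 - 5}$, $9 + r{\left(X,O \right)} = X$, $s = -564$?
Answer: $-726$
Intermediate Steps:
$x = \frac{5}{4}$ ($x = \left(- \frac{1}{4}\right) \left(-5\right) = \frac{5}{4} \approx 1.25$)
$r{\left(X,O \right)} = -9 + X$
$K = - \frac{1}{2}$ ($K = \frac{2}{1 - 5} = \frac{2}{-4} = 2 \left(- \frac{1}{4}\right) = - \frac{1}{2} \approx -0.5$)
$m = - \frac{1}{2} \approx -0.5$
$n{\left(k \right)} = \frac{9}{4}$ ($n{\left(k \right)} = 4 - \frac{7}{4} = \frac{9}{4}$)
$W{\left(E \right)} = \frac{9}{4}$
$s W{\left(-17 \right)} + 543 = \left(-564\right) \frac{9}{4} + 543 = -1269 + 543 = -726$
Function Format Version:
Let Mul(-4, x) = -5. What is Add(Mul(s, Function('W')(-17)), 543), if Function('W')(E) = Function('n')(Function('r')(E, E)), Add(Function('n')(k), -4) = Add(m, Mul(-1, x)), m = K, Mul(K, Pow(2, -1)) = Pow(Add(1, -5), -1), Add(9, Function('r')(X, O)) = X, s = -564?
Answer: -726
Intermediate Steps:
x = Rational(5, 4) (x = Mul(Rational(-1, 4), -5) = Rational(5, 4) ≈ 1.2500)
Function('r')(X, O) = Add(-9, X)
K = Rational(-1, 2) (K = Mul(2, Pow(Add(1, -5), -1)) = Mul(2, Pow(-4, -1)) = Mul(2, Rational(-1, 4)) = Rational(-1, 2) ≈ -0.50000)
m = Rational(-1, 2) ≈ -0.50000
Function('n')(k) = Rational(9, 4) (Function('n')(k) = Add(4, Add(Rational(-1, 2), Mul(-1, Rational(5, 4)))) = Add(4, Add(Rational(-1, 2), Rational(-5, 4))) = Add(4, Rational(-7, 4)) = Rational(9, 4))
Function('W')(E) = Rational(9, 4)
Add(Mul(s, Function('W')(-17)), 543) = Add(Mul(-564, Rational(9, 4)), 543) = Add(-1269, 543) = -726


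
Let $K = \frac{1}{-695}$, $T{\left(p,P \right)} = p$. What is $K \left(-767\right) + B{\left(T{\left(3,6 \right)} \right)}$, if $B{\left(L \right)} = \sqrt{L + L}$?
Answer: $\frac{767}{695} + \sqrt{6} \approx 3.5531$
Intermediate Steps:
$K = - \frac{1}{695} \approx -0.0014388$
$B{\left(L \right)} = \sqrt{2} \sqrt{L}$ ($B{\left(L \right)} = \sqrt{2 L} = \sqrt{2} \sqrt{L}$)
$K \left(-767\right) + B{\left(T{\left(3,6 \right)} \right)} = \left(- \frac{1}{695}\right) \left(-767\right) + \sqrt{2} \sqrt{3} = \frac{767}{695} + \sqrt{6}$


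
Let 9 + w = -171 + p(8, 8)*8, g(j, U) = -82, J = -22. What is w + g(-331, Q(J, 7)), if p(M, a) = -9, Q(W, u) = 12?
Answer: -334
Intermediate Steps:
w = -252 (w = -9 + (-171 - 9*8) = -9 + (-171 - 72) = -9 - 243 = -252)
w + g(-331, Q(J, 7)) = -252 - 82 = -334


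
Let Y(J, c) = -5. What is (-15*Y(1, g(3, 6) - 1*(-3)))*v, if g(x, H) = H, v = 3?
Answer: 225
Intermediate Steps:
(-15*Y(1, g(3, 6) - 1*(-3)))*v = -15*(-5)*3 = 75*3 = 225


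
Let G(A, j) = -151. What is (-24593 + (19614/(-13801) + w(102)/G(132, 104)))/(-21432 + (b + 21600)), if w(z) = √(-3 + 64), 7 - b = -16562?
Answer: -339427607/230987337 - √61/2527287 ≈ -1.4695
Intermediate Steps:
b = 16569 (b = 7 - 1*(-16562) = 7 + 16562 = 16569)
w(z) = √61
(-24593 + (19614/(-13801) + w(102)/G(132, 104)))/(-21432 + (b + 21600)) = (-24593 + (19614/(-13801) + √61/(-151)))/(-21432 + (16569 + 21600)) = (-24593 + (19614*(-1/13801) + √61*(-1/151)))/(-21432 + 38169) = (-24593 + (-19614/13801 - √61/151))/16737 = (-339427607/13801 - √61/151)*(1/16737) = -339427607/230987337 - √61/2527287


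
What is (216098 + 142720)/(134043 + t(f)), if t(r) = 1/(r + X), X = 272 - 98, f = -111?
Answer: 11302767/4222355 ≈ 2.6769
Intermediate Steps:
X = 174
t(r) = 1/(174 + r) (t(r) = 1/(r + 174) = 1/(174 + r))
(216098 + 142720)/(134043 + t(f)) = (216098 + 142720)/(134043 + 1/(174 - 111)) = 358818/(134043 + 1/63) = 358818/(8444710/63) = 358818*(63/8444710) = 11302767/4222355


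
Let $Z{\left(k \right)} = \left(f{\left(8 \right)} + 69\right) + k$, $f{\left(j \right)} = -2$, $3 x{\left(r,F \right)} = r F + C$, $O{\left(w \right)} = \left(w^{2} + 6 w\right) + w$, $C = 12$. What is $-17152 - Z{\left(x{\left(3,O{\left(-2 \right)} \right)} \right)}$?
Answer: $-17213$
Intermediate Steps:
$O{\left(w \right)} = w^{2} + 7 w$
$x{\left(r,F \right)} = 4 + \frac{F r}{3}$ ($x{\left(r,F \right)} = \frac{r F + 12}{3} = \frac{F r + 12}{3} = \frac{12 + F r}{3} = 4 + \frac{F r}{3}$)
$Z{\left(k \right)} = 67 + k$ ($Z{\left(k \right)} = \left(-2 + 69\right) + k = 67 + k$)
$-17152 - Z{\left(x{\left(3,O{\left(-2 \right)} \right)} \right)} = -17152 - \left(67 + \left(4 + \frac{1}{3} \left(- 2 \left(7 - 2\right)\right) 3\right)\right) = -17152 - \left(67 + \left(4 + \frac{1}{3} \left(\left(-2\right) 5\right) 3\right)\right) = -17152 - \left(67 + \left(4 + \frac{1}{3} \left(-10\right) 3\right)\right) = -17152 - \left(67 + \left(4 - 10\right)\right) = -17152 - \left(67 - 6\right) = -17152 - 61 = -17213$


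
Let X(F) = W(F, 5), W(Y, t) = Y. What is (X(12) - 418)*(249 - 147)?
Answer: -41412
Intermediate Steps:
X(F) = F
(X(12) - 418)*(249 - 147) = (12 - 418)*(249 - 147) = -406*102 = -41412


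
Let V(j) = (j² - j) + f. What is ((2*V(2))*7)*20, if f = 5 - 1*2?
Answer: 1400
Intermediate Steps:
f = 3 (f = 5 - 2 = 3)
V(j) = 3 + j² - j (V(j) = (j² - j) + 3 = 3 + j² - j)
((2*V(2))*7)*20 = ((2*(3 + 2² - 1*2))*7)*20 = ((2*(3 + 4 - 2))*7)*20 = ((2*5)*7)*20 = (10*7)*20 = 70*20 = 1400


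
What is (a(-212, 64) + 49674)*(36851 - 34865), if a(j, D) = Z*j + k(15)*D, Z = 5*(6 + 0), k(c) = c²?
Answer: 114620004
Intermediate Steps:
Z = 30 (Z = 5*6 = 30)
a(j, D) = 30*j + 225*D (a(j, D) = 30*j + 15²*D = 30*j + 225*D)
(a(-212, 64) + 49674)*(36851 - 34865) = ((30*(-212) + 225*64) + 49674)*(36851 - 34865) = ((-6360 + 14400) + 49674)*1986 = (8040 + 49674)*1986 = 57714*1986 = 114620004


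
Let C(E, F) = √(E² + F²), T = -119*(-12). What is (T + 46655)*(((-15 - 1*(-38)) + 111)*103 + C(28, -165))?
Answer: 663641566 + 48083*√28009 ≈ 6.7169e+8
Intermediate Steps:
T = 1428
(T + 46655)*(((-15 - 1*(-38)) + 111)*103 + C(28, -165)) = (1428 + 46655)*(((-15 - 1*(-38)) + 111)*103 + √(28² + (-165)²)) = 48083*(((-15 + 38) + 111)*103 + √(784 + 27225)) = 48083*((23 + 111)*103 + √28009) = 48083*(134*103 + √28009) = 48083*(13802 + √28009) = 663641566 + 48083*√28009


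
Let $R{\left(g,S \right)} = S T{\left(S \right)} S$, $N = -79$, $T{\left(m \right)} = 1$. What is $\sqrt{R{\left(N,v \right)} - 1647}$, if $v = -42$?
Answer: $3 \sqrt{13} \approx 10.817$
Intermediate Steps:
$R{\left(g,S \right)} = S^{2}$ ($R{\left(g,S \right)} = S 1 S = S S = S^{2}$)
$\sqrt{R{\left(N,v \right)} - 1647} = \sqrt{\left(-42\right)^{2} - 1647} = \sqrt{1764 - 1647} = \sqrt{117} = 3 \sqrt{13}$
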